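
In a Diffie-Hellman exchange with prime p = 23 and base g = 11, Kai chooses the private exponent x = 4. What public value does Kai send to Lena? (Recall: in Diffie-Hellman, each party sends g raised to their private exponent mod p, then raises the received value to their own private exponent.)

Public value = 11^4 mod 23.
11^1 ≡ 11 (mod 23)
11^2 = (11^1)^2 ≡ 11^2 = 121 ≡ 6 (mod 23)
11^4 = (11^2)^2 ≡ 6^2 = 36 ≡ 13 (mod 23)

13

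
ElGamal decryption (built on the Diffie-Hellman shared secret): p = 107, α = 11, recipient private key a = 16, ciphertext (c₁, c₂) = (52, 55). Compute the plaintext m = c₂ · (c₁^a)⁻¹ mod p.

Shared mask s = c₁^a mod p = 52^16 mod 107.
52^1 ≡ 52 (mod 107)
52^2 = (52^1)^2 ≡ 52^2 = 2704 ≡ 29 (mod 107)
52^4 = (52^2)^2 ≡ 29^2 = 841 ≡ 92 (mod 107)
52^8 = (52^4)^2 ≡ 92^2 = 8464 ≡ 11 (mod 107)
52^16 = (52^8)^2 ≡ 11^2 = 121 ≡ 14 (mod 107)
So s = 14; s⁻¹ ≡ 23 (mod 107).
m = c₂ · s⁻¹ mod 107 = 55 · 23 mod 107 = 88.

88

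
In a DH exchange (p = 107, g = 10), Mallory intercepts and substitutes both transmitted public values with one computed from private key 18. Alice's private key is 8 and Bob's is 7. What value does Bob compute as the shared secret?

Bob receives Mallory's public value M = 10^18 mod 107 instead of the honest one.
10^1 ≡ 10 (mod 107)
10^2 = (10^1)^2 ≡ 10^2 = 100 ≡ 100 (mod 107)
10^4 = (10^2)^2 ≡ 100^2 = 10000 ≡ 49 (mod 107)
10^8 = (10^4)^2 ≡ 49^2 = 2401 ≡ 47 (mod 107)
10^16 = (10^8)^2 ≡ 47^2 = 2209 ≡ 69 (mod 107)
10^18 = 10^16 · 10^2 ≡ 69 · 100 ≡ 52 (mod 107).
So M = 52. Bob computes K = M^7 mod 107.
52^1 ≡ 52 (mod 107)
52^2 = (52^1)^2 ≡ 52^2 = 2704 ≡ 29 (mod 107)
52^4 = (52^2)^2 ≡ 29^2 = 841 ≡ 92 (mod 107)
52^7 = 52^4 · 52^2 · 52^1 ≡ 92 · 29 · 52 ≡ 64 (mod 107).

64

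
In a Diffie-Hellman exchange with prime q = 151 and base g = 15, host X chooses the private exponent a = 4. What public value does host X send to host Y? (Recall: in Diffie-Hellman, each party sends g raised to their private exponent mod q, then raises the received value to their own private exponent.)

40

Public value = 15^4 (mod 151).
15^1 ≡ 15 (mod 151)
15^2 = (15^1)^2 ≡ 15^2 = 225 ≡ 74 (mod 151)
15^4 = (15^2)^2 ≡ 74^2 = 5476 ≡ 40 (mod 151)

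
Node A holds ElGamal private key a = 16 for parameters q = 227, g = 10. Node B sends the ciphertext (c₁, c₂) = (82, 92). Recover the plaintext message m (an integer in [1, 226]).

81

Shared mask s = c₁^a mod q = 82^16 mod 227.
82^1 ≡ 82 (mod 227)
82^2 = (82^1)^2 ≡ 82^2 = 6724 ≡ 141 (mod 227)
82^4 = (82^2)^2 ≡ 141^2 = 19881 ≡ 132 (mod 227)
82^8 = (82^4)^2 ≡ 132^2 = 17424 ≡ 172 (mod 227)
82^16 = (82^8)^2 ≡ 172^2 = 29584 ≡ 74 (mod 227)
So s = 74; s⁻¹ ≡ 181 (mod 227).
m = c₂ · s⁻¹ mod 227 = 92 · 181 mod 227 = 81.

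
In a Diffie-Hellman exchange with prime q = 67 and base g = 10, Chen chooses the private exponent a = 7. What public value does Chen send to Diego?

49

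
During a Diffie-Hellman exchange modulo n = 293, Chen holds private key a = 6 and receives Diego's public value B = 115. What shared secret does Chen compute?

126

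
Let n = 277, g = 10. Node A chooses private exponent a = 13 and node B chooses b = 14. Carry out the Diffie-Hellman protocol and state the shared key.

Node B sends B = g^b mod n = 10^14 mod 277.
10^1 ≡ 10 (mod 277)
10^2 = (10^1)^2 ≡ 10^2 = 100 ≡ 100 (mod 277)
10^4 = (10^2)^2 ≡ 100^2 = 10000 ≡ 28 (mod 277)
10^8 = (10^4)^2 ≡ 28^2 = 784 ≡ 230 (mod 277)
10^14 = 10^8 · 10^4 · 10^2 ≡ 230 · 28 · 100 ≡ 252 (mod 277).
So B = 252. Node A then computes K = B^a mod n = 252^13 mod 277.
252^1 ≡ 252 (mod 277)
252^2 = (252^1)^2 ≡ 252^2 = 63504 ≡ 71 (mod 277)
252^4 = (252^2)^2 ≡ 71^2 = 5041 ≡ 55 (mod 277)
252^8 = (252^4)^2 ≡ 55^2 = 3025 ≡ 255 (mod 277)
252^13 = 252^8 · 252^4 · 252^1 ≡ 255 · 55 · 252 ≡ 57 (mod 277).

57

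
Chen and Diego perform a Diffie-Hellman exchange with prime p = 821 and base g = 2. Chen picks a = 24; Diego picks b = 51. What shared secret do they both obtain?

372

Chen sends A = g^a mod p = 2^24 mod 821.
2^1 ≡ 2 (mod 821)
2^2 = (2^1)^2 ≡ 2^2 = 4 ≡ 4 (mod 821)
2^4 = (2^2)^2 ≡ 4^2 = 16 ≡ 16 (mod 821)
2^8 = (2^4)^2 ≡ 16^2 = 256 ≡ 256 (mod 821)
2^16 = (2^8)^2 ≡ 256^2 = 65536 ≡ 677 (mod 821)
2^24 = 2^16 · 2^8 ≡ 677 · 256 ≡ 81 (mod 821).
So A = 81. Diego then computes K = A^b mod p = 81^51 mod 821.
81^1 ≡ 81 (mod 821)
81^2 = (81^1)^2 ≡ 81^2 = 6561 ≡ 814 (mod 821)
81^4 = (81^2)^2 ≡ 814^2 = 662596 ≡ 49 (mod 821)
81^8 = (81^4)^2 ≡ 49^2 = 2401 ≡ 759 (mod 821)
81^16 = (81^8)^2 ≡ 759^2 = 576081 ≡ 560 (mod 821)
81^32 = (81^16)^2 ≡ 560^2 = 313600 ≡ 799 (mod 821)
81^51 = 81^32 · 81^16 · 81^2 · 81^1 ≡ 799 · 560 · 814 · 81 ≡ 372 (mod 821).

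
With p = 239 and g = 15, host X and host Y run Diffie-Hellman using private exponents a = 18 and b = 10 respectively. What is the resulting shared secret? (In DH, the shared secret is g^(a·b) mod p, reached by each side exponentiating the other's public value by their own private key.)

183

Host X sends A = g^a mod p = 15^18 mod 239.
15^1 ≡ 15 (mod 239)
15^2 = (15^1)^2 ≡ 15^2 = 225 ≡ 225 (mod 239)
15^4 = (15^2)^2 ≡ 225^2 = 50625 ≡ 196 (mod 239)
15^8 = (15^4)^2 ≡ 196^2 = 38416 ≡ 176 (mod 239)
15^16 = (15^8)^2 ≡ 176^2 = 30976 ≡ 145 (mod 239)
15^18 = 15^16 · 15^2 ≡ 145 · 225 ≡ 121 (mod 239).
So A = 121. Host Y then computes K = A^b mod p = 121^10 mod 239.
121^1 ≡ 121 (mod 239)
121^2 = (121^1)^2 ≡ 121^2 = 14641 ≡ 62 (mod 239)
121^4 = (121^2)^2 ≡ 62^2 = 3844 ≡ 20 (mod 239)
121^8 = (121^4)^2 ≡ 20^2 = 400 ≡ 161 (mod 239)
121^10 = 121^8 · 121^2 ≡ 161 · 62 ≡ 183 (mod 239).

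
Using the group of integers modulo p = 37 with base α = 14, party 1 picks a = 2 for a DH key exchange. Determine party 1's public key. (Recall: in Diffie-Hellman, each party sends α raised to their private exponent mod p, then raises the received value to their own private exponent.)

Public value = 14^2 mod 37.
14^1 ≡ 14 (mod 37)
14^2 = (14^1)^2 ≡ 14^2 = 196 ≡ 11 (mod 37)

11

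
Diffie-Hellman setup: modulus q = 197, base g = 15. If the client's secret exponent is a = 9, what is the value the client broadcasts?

43

Public value = 15^9 mod 197.
15^1 ≡ 15 (mod 197)
15^2 = (15^1)^2 ≡ 15^2 = 225 ≡ 28 (mod 197)
15^4 = (15^2)^2 ≡ 28^2 = 784 ≡ 193 (mod 197)
15^8 = (15^4)^2 ≡ 193^2 = 37249 ≡ 16 (mod 197)
15^9 = 15^8 · 15^1 ≡ 16 · 15 ≡ 43 (mod 197).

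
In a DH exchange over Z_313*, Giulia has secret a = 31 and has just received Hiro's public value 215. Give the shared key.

215

Shared key K = 215^31 mod 313.
215^1 ≡ 215 (mod 313)
215^2 = (215^1)^2 ≡ 215^2 = 46225 ≡ 214 (mod 313)
215^4 = (215^2)^2 ≡ 214^2 = 45796 ≡ 98 (mod 313)
215^8 = (215^4)^2 ≡ 98^2 = 9604 ≡ 214 (mod 313)
215^16 = (215^8)^2 ≡ 214^2 = 45796 ≡ 98 (mod 313)
215^31 = 215^16 · 215^8 · 215^4 · 215^2 · 215^1 ≡ 98 · 214 · 98 · 214 · 215 ≡ 215 (mod 313).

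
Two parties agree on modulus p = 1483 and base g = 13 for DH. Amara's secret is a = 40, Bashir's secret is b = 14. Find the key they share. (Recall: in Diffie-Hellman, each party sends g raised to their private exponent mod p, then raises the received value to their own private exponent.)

Amara sends A = g^a mod p = 13^40 mod 1483.
13^1 ≡ 13 (mod 1483)
13^2 = (13^1)^2 ≡ 13^2 = 169 ≡ 169 (mod 1483)
13^4 = (13^2)^2 ≡ 169^2 = 28561 ≡ 384 (mod 1483)
13^8 = (13^4)^2 ≡ 384^2 = 147456 ≡ 639 (mod 1483)
13^16 = (13^8)^2 ≡ 639^2 = 408321 ≡ 496 (mod 1483)
13^32 = (13^16)^2 ≡ 496^2 = 246016 ≡ 1321 (mod 1483)
13^40 = 13^32 · 13^8 ≡ 1321 · 639 ≡ 292 (mod 1483).
So A = 292. Bashir then computes K = A^b mod p = 292^14 mod 1483.
292^1 ≡ 292 (mod 1483)
292^2 = (292^1)^2 ≡ 292^2 = 85264 ≡ 733 (mod 1483)
292^4 = (292^2)^2 ≡ 733^2 = 537289 ≡ 443 (mod 1483)
292^8 = (292^4)^2 ≡ 443^2 = 196249 ≡ 493 (mod 1483)
292^14 = 292^8 · 292^4 · 292^2 ≡ 493 · 443 · 733 ≡ 1066 (mod 1483).

1066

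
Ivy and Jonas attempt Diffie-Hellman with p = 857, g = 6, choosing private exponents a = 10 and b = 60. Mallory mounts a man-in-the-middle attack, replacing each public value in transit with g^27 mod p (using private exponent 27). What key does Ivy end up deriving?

Ivy receives Mallory's public value M = 6^27 mod 857 instead of the honest one.
6^1 ≡ 6 (mod 857)
6^2 = (6^1)^2 ≡ 6^2 = 36 ≡ 36 (mod 857)
6^4 = (6^2)^2 ≡ 36^2 = 1296 ≡ 439 (mod 857)
6^8 = (6^4)^2 ≡ 439^2 = 192721 ≡ 753 (mod 857)
6^16 = (6^8)^2 ≡ 753^2 = 567009 ≡ 532 (mod 857)
6^27 = 6^16 · 6^8 · 6^2 · 6^1 ≡ 532 · 753 · 36 · 6 ≡ 17 (mod 857).
So M = 17. Ivy computes K = M^10 mod 857.
17^1 ≡ 17 (mod 857)
17^2 = (17^1)^2 ≡ 17^2 = 289 ≡ 289 (mod 857)
17^4 = (17^2)^2 ≡ 289^2 = 83521 ≡ 392 (mod 857)
17^8 = (17^4)^2 ≡ 392^2 = 153664 ≡ 261 (mod 857)
17^10 = 17^8 · 17^2 ≡ 261 · 289 ≡ 13 (mod 857).

13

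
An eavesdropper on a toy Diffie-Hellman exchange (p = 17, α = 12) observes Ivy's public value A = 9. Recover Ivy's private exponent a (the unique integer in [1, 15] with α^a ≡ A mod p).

10

Try successive powers of 12 modulo 17:
12^1 ≡ 12
12^2 ≡ 8
12^3 ≡ 11
12^4 ≡ 13
12^5 ≡ 3
12^6 ≡ 2
12^7 ≡ 7
12^8 ≡ 16
12^9 ≡ 5
12^10 ≡ 9
Found: a = 10.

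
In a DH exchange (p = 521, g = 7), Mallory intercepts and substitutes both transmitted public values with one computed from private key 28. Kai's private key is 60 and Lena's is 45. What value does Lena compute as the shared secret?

98

Lena receives Mallory's public value M = 7^28 mod 521 instead of the honest one.
7^1 ≡ 7 (mod 521)
7^2 = (7^1)^2 ≡ 7^2 = 49 ≡ 49 (mod 521)
7^4 = (7^2)^2 ≡ 49^2 = 2401 ≡ 317 (mod 521)
7^8 = (7^4)^2 ≡ 317^2 = 100489 ≡ 457 (mod 521)
7^16 = (7^8)^2 ≡ 457^2 = 208849 ≡ 449 (mod 521)
7^28 = 7^16 · 7^8 · 7^4 ≡ 449 · 457 · 317 ≡ 373 (mod 521).
So M = 373. Lena computes K = M^45 mod 521.
373^1 ≡ 373 (mod 521)
373^2 = (373^1)^2 ≡ 373^2 = 139129 ≡ 22 (mod 521)
373^4 = (373^2)^2 ≡ 22^2 = 484 ≡ 484 (mod 521)
373^8 = (373^4)^2 ≡ 484^2 = 234256 ≡ 327 (mod 521)
373^16 = (373^8)^2 ≡ 327^2 = 106929 ≡ 124 (mod 521)
373^32 = (373^16)^2 ≡ 124^2 = 15376 ≡ 267 (mod 521)
373^45 = 373^32 · 373^8 · 373^4 · 373^1 ≡ 267 · 327 · 484 · 373 ≡ 98 (mod 521).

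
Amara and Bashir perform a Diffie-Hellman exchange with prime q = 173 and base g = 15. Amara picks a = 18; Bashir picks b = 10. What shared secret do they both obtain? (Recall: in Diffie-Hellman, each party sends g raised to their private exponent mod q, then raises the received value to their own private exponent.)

117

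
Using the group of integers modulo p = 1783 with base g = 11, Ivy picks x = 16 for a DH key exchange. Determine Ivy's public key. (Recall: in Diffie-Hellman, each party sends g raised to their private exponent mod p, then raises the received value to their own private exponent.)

803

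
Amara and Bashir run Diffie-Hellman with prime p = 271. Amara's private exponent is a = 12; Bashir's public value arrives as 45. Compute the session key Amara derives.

139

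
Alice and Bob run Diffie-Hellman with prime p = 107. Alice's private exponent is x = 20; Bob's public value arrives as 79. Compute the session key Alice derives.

53

Shared key K = 79^20 mod 107.
79^1 ≡ 79 (mod 107)
79^2 = (79^1)^2 ≡ 79^2 = 6241 ≡ 35 (mod 107)
79^4 = (79^2)^2 ≡ 35^2 = 1225 ≡ 48 (mod 107)
79^8 = (79^4)^2 ≡ 48^2 = 2304 ≡ 57 (mod 107)
79^16 = (79^8)^2 ≡ 57^2 = 3249 ≡ 39 (mod 107)
79^20 = 79^16 · 79^4 ≡ 39 · 48 ≡ 53 (mod 107).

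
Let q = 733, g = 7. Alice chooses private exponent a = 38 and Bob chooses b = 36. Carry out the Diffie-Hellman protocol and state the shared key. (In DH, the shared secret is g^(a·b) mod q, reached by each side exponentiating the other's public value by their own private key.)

16

Alice sends A = g^a mod q = 7^38 mod 733.
7^1 ≡ 7 (mod 733)
7^2 = (7^1)^2 ≡ 7^2 = 49 ≡ 49 (mod 733)
7^4 = (7^2)^2 ≡ 49^2 = 2401 ≡ 202 (mod 733)
7^8 = (7^4)^2 ≡ 202^2 = 40804 ≡ 489 (mod 733)
7^16 = (7^8)^2 ≡ 489^2 = 239121 ≡ 163 (mod 733)
7^32 = (7^16)^2 ≡ 163^2 = 26569 ≡ 181 (mod 733)
7^38 = 7^32 · 7^4 · 7^2 ≡ 181 · 202 · 49 ≡ 86 (mod 733).
So A = 86. Bob then computes K = A^b mod q = 86^36 mod 733.
86^1 ≡ 86 (mod 733)
86^2 = (86^1)^2 ≡ 86^2 = 7396 ≡ 66 (mod 733)
86^4 = (86^2)^2 ≡ 66^2 = 4356 ≡ 691 (mod 733)
86^8 = (86^4)^2 ≡ 691^2 = 477481 ≡ 298 (mod 733)
86^16 = (86^8)^2 ≡ 298^2 = 88804 ≡ 111 (mod 733)
86^32 = (86^16)^2 ≡ 111^2 = 12321 ≡ 593 (mod 733)
86^36 = 86^32 · 86^4 ≡ 593 · 691 ≡ 16 (mod 733).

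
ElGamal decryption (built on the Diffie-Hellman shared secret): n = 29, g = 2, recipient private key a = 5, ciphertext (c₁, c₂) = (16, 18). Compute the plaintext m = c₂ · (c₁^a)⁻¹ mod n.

26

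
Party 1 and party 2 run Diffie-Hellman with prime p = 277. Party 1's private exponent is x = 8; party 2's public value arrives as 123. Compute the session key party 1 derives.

237

Shared key K = 123^8 mod 277.
123^1 ≡ 123 (mod 277)
123^2 = (123^1)^2 ≡ 123^2 = 15129 ≡ 171 (mod 277)
123^4 = (123^2)^2 ≡ 171^2 = 29241 ≡ 156 (mod 277)
123^8 = (123^4)^2 ≡ 156^2 = 24336 ≡ 237 (mod 277)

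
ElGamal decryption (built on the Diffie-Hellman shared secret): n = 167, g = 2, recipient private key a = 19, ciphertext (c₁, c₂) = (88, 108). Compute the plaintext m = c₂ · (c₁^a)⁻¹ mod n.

2

Shared mask s = c₁^a mod n = 88^19 mod 167.
88^1 ≡ 88 (mod 167)
88^2 = (88^1)^2 ≡ 88^2 = 7744 ≡ 62 (mod 167)
88^4 = (88^2)^2 ≡ 62^2 = 3844 ≡ 3 (mod 167)
88^8 = (88^4)^2 ≡ 3^2 = 9 ≡ 9 (mod 167)
88^16 = (88^8)^2 ≡ 9^2 = 81 ≡ 81 (mod 167)
88^19 = 88^16 · 88^2 · 88^1 ≡ 81 · 62 · 88 ≡ 54 (mod 167).
So s = 54; s⁻¹ ≡ 133 (mod 167).
m = c₂ · s⁻¹ mod 167 = 108 · 133 mod 167 = 2.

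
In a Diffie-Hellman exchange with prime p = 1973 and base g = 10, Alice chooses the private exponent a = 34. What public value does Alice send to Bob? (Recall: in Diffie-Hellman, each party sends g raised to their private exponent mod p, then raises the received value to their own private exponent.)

Public value = 10^34 (mod 1973).
10^1 ≡ 10 (mod 1973)
10^2 = (10^1)^2 ≡ 10^2 = 100 ≡ 100 (mod 1973)
10^4 = (10^2)^2 ≡ 100^2 = 10000 ≡ 135 (mod 1973)
10^8 = (10^4)^2 ≡ 135^2 = 18225 ≡ 468 (mod 1973)
10^16 = (10^8)^2 ≡ 468^2 = 219024 ≡ 21 (mod 1973)
10^32 = (10^16)^2 ≡ 21^2 = 441 ≡ 441 (mod 1973)
10^34 = 10^32 · 10^2 ≡ 441 · 100 ≡ 694 (mod 1973).

694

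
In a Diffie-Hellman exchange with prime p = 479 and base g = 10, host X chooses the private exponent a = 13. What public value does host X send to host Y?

162

Public value = 10^13 (mod 479).
10^1 ≡ 10 (mod 479)
10^2 = (10^1)^2 ≡ 10^2 = 100 ≡ 100 (mod 479)
10^4 = (10^2)^2 ≡ 100^2 = 10000 ≡ 420 (mod 479)
10^8 = (10^4)^2 ≡ 420^2 = 176400 ≡ 128 (mod 479)
10^13 = 10^8 · 10^4 · 10^1 ≡ 128 · 420 · 10 ≡ 162 (mod 479).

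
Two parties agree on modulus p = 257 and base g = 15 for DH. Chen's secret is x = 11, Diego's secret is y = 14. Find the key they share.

Diego sends B = g^y mod p = 15^14 mod 257.
15^1 ≡ 15 (mod 257)
15^2 = (15^1)^2 ≡ 15^2 = 225 ≡ 225 (mod 257)
15^4 = (15^2)^2 ≡ 225^2 = 50625 ≡ 253 (mod 257)
15^8 = (15^4)^2 ≡ 253^2 = 64009 ≡ 16 (mod 257)
15^14 = 15^8 · 15^4 · 15^2 ≡ 16 · 253 · 225 ≡ 249 (mod 257).
So B = 249. Chen then computes K = B^x mod p = 249^11 mod 257.
249^1 ≡ 249 (mod 257)
249^2 = (249^1)^2 ≡ 249^2 = 62001 ≡ 64 (mod 257)
249^4 = (249^2)^2 ≡ 64^2 = 4096 ≡ 241 (mod 257)
249^8 = (249^4)^2 ≡ 241^2 = 58081 ≡ 256 (mod 257)
249^11 = 249^8 · 249^2 · 249^1 ≡ 256 · 64 · 249 ≡ 255 (mod 257).

255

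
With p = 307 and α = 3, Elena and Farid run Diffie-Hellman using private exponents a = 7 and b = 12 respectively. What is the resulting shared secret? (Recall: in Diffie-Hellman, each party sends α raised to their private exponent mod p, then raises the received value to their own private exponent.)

Farid sends B = α^b mod p = 3^12 mod 307.
3^1 ≡ 3 (mod 307)
3^2 = (3^1)^2 ≡ 3^2 = 9 ≡ 9 (mod 307)
3^4 = (3^2)^2 ≡ 9^2 = 81 ≡ 81 (mod 307)
3^8 = (3^4)^2 ≡ 81^2 = 6561 ≡ 114 (mod 307)
3^12 = 3^8 · 3^4 ≡ 114 · 81 ≡ 24 (mod 307).
So B = 24. Elena then computes K = B^a mod p = 24^7 mod 307.
24^1 ≡ 24 (mod 307)
24^2 = (24^1)^2 ≡ 24^2 = 576 ≡ 269 (mod 307)
24^4 = (24^2)^2 ≡ 269^2 = 72361 ≡ 216 (mod 307)
24^7 = 24^4 · 24^2 · 24^1 ≡ 216 · 269 · 24 ≡ 102 (mod 307).

102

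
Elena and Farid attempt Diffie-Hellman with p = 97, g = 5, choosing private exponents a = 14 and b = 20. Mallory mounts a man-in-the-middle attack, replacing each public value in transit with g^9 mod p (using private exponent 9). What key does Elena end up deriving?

79

Elena receives Mallory's public value M = 5^9 mod 97 instead of the honest one.
5^1 ≡ 5 (mod 97)
5^2 = (5^1)^2 ≡ 5^2 = 25 ≡ 25 (mod 97)
5^4 = (5^2)^2 ≡ 25^2 = 625 ≡ 43 (mod 97)
5^8 = (5^4)^2 ≡ 43^2 = 1849 ≡ 6 (mod 97)
5^9 = 5^8 · 5^1 ≡ 6 · 5 ≡ 30 (mod 97).
So M = 30. Elena computes K = M^14 mod 97.
30^1 ≡ 30 (mod 97)
30^2 = (30^1)^2 ≡ 30^2 = 900 ≡ 27 (mod 97)
30^4 = (30^2)^2 ≡ 27^2 = 729 ≡ 50 (mod 97)
30^8 = (30^4)^2 ≡ 50^2 = 2500 ≡ 75 (mod 97)
30^14 = 30^8 · 30^4 · 30^2 ≡ 75 · 50 · 27 ≡ 79 (mod 97).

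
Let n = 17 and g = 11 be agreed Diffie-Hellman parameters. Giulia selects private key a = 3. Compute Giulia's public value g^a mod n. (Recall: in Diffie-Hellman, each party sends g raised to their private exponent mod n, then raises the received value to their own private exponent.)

Public value = 11^3 mod 17.
11^1 ≡ 11 (mod 17)
11^2 = (11^1)^2 ≡ 11^2 = 121 ≡ 2 (mod 17)
11^3 = 11^2 · 11^1 ≡ 2 · 11 ≡ 5 (mod 17).

5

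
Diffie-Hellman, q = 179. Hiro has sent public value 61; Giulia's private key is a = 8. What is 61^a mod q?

144

Shared key K = 61^8 mod 179.
61^1 ≡ 61 (mod 179)
61^2 = (61^1)^2 ≡ 61^2 = 3721 ≡ 141 (mod 179)
61^4 = (61^2)^2 ≡ 141^2 = 19881 ≡ 12 (mod 179)
61^8 = (61^4)^2 ≡ 12^2 = 144 ≡ 144 (mod 179)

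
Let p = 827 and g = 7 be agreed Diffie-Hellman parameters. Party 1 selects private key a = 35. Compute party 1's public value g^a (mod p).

Public value = 7^35 (mod 827).
7^1 ≡ 7 (mod 827)
7^2 = (7^1)^2 ≡ 7^2 = 49 ≡ 49 (mod 827)
7^4 = (7^2)^2 ≡ 49^2 = 2401 ≡ 747 (mod 827)
7^8 = (7^4)^2 ≡ 747^2 = 558009 ≡ 611 (mod 827)
7^16 = (7^8)^2 ≡ 611^2 = 373321 ≡ 344 (mod 827)
7^32 = (7^16)^2 ≡ 344^2 = 118336 ≡ 75 (mod 827)
7^35 = 7^32 · 7^2 · 7^1 ≡ 75 · 49 · 7 ≡ 88 (mod 827).

88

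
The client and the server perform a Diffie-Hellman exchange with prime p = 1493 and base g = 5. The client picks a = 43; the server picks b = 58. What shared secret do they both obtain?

1163

The server sends B = g^b mod p = 5^58 mod 1493.
5^1 ≡ 5 (mod 1493)
5^2 = (5^1)^2 ≡ 5^2 = 25 ≡ 25 (mod 1493)
5^4 = (5^2)^2 ≡ 25^2 = 625 ≡ 625 (mod 1493)
5^8 = (5^4)^2 ≡ 625^2 = 390625 ≡ 952 (mod 1493)
5^16 = (5^8)^2 ≡ 952^2 = 906304 ≡ 53 (mod 1493)
5^32 = (5^16)^2 ≡ 53^2 = 2809 ≡ 1316 (mod 1493)
5^58 = 5^32 · 5^16 · 5^8 · 5^2 ≡ 1316 · 53 · 952 · 25 ≡ 1392 (mod 1493).
So B = 1392. The client then computes K = B^a mod p = 1392^43 mod 1493.
1392^1 ≡ 1392 (mod 1493)
1392^2 = (1392^1)^2 ≡ 1392^2 = 1937664 ≡ 1243 (mod 1493)
1392^4 = (1392^2)^2 ≡ 1243^2 = 1545049 ≡ 1287 (mod 1493)
1392^8 = (1392^4)^2 ≡ 1287^2 = 1656369 ≡ 632 (mod 1493)
1392^16 = (1392^8)^2 ≡ 632^2 = 399424 ≡ 793 (mod 1493)
1392^32 = (1392^16)^2 ≡ 793^2 = 628849 ≡ 296 (mod 1493)
1392^43 = 1392^32 · 1392^8 · 1392^2 · 1392^1 ≡ 296 · 632 · 1243 · 1392 ≡ 1163 (mod 1493).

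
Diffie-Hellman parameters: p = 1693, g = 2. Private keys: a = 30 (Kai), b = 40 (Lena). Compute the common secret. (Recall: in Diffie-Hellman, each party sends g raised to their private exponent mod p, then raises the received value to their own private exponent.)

1110

Kai sends A = g^a mod p = 2^30 mod 1693.
2^1 ≡ 2 (mod 1693)
2^2 = (2^1)^2 ≡ 2^2 = 4 ≡ 4 (mod 1693)
2^4 = (2^2)^2 ≡ 4^2 = 16 ≡ 16 (mod 1693)
2^8 = (2^4)^2 ≡ 16^2 = 256 ≡ 256 (mod 1693)
2^16 = (2^8)^2 ≡ 256^2 = 65536 ≡ 1202 (mod 1693)
2^30 = 2^16 · 2^8 · 2^4 · 2^2 ≡ 1202 · 256 · 16 · 4 ≡ 592 (mod 1693).
So A = 592. Lena then computes K = A^b mod p = 592^40 mod 1693.
592^1 ≡ 592 (mod 1693)
592^2 = (592^1)^2 ≡ 592^2 = 350464 ≡ 13 (mod 1693)
592^4 = (592^2)^2 ≡ 13^2 = 169 ≡ 169 (mod 1693)
592^8 = (592^4)^2 ≡ 169^2 = 28561 ≡ 1473 (mod 1693)
592^16 = (592^8)^2 ≡ 1473^2 = 2169729 ≡ 996 (mod 1693)
592^32 = (592^16)^2 ≡ 996^2 = 992016 ≡ 1611 (mod 1693)
592^40 = 592^32 · 592^8 ≡ 1611 · 1473 ≡ 1110 (mod 1693).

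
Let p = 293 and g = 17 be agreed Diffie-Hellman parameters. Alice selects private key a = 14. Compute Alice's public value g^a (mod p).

Public value = 17^14 (mod 293).
17^1 ≡ 17 (mod 293)
17^2 = (17^1)^2 ≡ 17^2 = 289 ≡ 289 (mod 293)
17^4 = (17^2)^2 ≡ 289^2 = 83521 ≡ 16 (mod 293)
17^8 = (17^4)^2 ≡ 16^2 = 256 ≡ 256 (mod 293)
17^14 = 17^8 · 17^4 · 17^2 ≡ 256 · 16 · 289 ≡ 24 (mod 293).

24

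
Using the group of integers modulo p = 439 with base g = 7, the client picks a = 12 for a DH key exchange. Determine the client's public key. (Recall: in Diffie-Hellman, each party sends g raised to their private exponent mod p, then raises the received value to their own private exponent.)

Public value = 7^12 mod 439.
7^1 ≡ 7 (mod 439)
7^2 = (7^1)^2 ≡ 7^2 = 49 ≡ 49 (mod 439)
7^4 = (7^2)^2 ≡ 49^2 = 2401 ≡ 206 (mod 439)
7^8 = (7^4)^2 ≡ 206^2 = 42436 ≡ 292 (mod 439)
7^12 = 7^8 · 7^4 ≡ 292 · 206 ≡ 9 (mod 439).

9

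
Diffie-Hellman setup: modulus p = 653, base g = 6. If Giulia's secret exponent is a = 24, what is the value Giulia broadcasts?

Public value = 6^24 (mod 653).
6^1 ≡ 6 (mod 653)
6^2 = (6^1)^2 ≡ 6^2 = 36 ≡ 36 (mod 653)
6^4 = (6^2)^2 ≡ 36^2 = 1296 ≡ 643 (mod 653)
6^8 = (6^4)^2 ≡ 643^2 = 413449 ≡ 100 (mod 653)
6^16 = (6^8)^2 ≡ 100^2 = 10000 ≡ 205 (mod 653)
6^24 = 6^16 · 6^8 ≡ 205 · 100 ≡ 257 (mod 653).

257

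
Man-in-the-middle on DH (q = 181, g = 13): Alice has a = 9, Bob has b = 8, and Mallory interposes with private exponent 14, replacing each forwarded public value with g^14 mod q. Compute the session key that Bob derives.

75

Bob receives Mallory's public value M = 13^14 mod 181 instead of the honest one.
13^1 ≡ 13 (mod 181)
13^2 = (13^1)^2 ≡ 13^2 = 169 ≡ 169 (mod 181)
13^4 = (13^2)^2 ≡ 169^2 = 28561 ≡ 144 (mod 181)
13^8 = (13^4)^2 ≡ 144^2 = 20736 ≡ 102 (mod 181)
13^14 = 13^8 · 13^4 · 13^2 ≡ 102 · 144 · 169 ≡ 38 (mod 181).
So M = 38. Bob computes K = M^8 mod 181.
38^1 ≡ 38 (mod 181)
38^2 = (38^1)^2 ≡ 38^2 = 1444 ≡ 177 (mod 181)
38^4 = (38^2)^2 ≡ 177^2 = 31329 ≡ 16 (mod 181)
38^8 = (38^4)^2 ≡ 16^2 = 256 ≡ 75 (mod 181)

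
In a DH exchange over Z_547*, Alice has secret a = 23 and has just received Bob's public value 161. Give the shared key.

444

Shared key K = 161^23 mod 547.
161^1 ≡ 161 (mod 547)
161^2 = (161^1)^2 ≡ 161^2 = 25921 ≡ 212 (mod 547)
161^4 = (161^2)^2 ≡ 212^2 = 44944 ≡ 90 (mod 547)
161^8 = (161^4)^2 ≡ 90^2 = 8100 ≡ 442 (mod 547)
161^16 = (161^8)^2 ≡ 442^2 = 195364 ≡ 85 (mod 547)
161^23 = 161^16 · 161^4 · 161^2 · 161^1 ≡ 85 · 90 · 212 · 161 ≡ 444 (mod 547).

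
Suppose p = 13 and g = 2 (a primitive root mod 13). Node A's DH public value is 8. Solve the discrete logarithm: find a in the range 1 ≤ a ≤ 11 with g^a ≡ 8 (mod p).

3

Try successive powers of 2 modulo 13:
2^1 ≡ 2
2^2 ≡ 4
2^3 ≡ 8
Found: a = 3.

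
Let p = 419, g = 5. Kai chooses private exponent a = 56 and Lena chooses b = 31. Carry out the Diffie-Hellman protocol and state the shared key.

Kai sends A = g^a mod p = 5^56 mod 419.
5^1 ≡ 5 (mod 419)
5^2 = (5^1)^2 ≡ 5^2 = 25 ≡ 25 (mod 419)
5^4 = (5^2)^2 ≡ 25^2 = 625 ≡ 206 (mod 419)
5^8 = (5^4)^2 ≡ 206^2 = 42436 ≡ 117 (mod 419)
5^16 = (5^8)^2 ≡ 117^2 = 13689 ≡ 281 (mod 419)
5^32 = (5^16)^2 ≡ 281^2 = 78961 ≡ 189 (mod 419)
5^56 = 5^32 · 5^16 · 5^8 ≡ 189 · 281 · 117 ≡ 402 (mod 419).
So A = 402. Lena then computes K = A^b mod p = 402^31 mod 419.
402^1 ≡ 402 (mod 419)
402^2 = (402^1)^2 ≡ 402^2 = 161604 ≡ 289 (mod 419)
402^4 = (402^2)^2 ≡ 289^2 = 83521 ≡ 140 (mod 419)
402^8 = (402^4)^2 ≡ 140^2 = 19600 ≡ 326 (mod 419)
402^16 = (402^8)^2 ≡ 326^2 = 106276 ≡ 269 (mod 419)
402^31 = 402^16 · 402^8 · 402^4 · 402^2 · 402^1 ≡ 269 · 326 · 140 · 289 · 402 ≡ 106 (mod 419).

106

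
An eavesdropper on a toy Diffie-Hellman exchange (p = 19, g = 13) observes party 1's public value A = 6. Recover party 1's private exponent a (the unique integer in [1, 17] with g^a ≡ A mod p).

Try successive powers of 13 modulo 19:
13^1 ≡ 13
13^2 ≡ 17
13^3 ≡ 12
13^4 ≡ 4
13^5 ≡ 14
13^6 ≡ 11
13^7 ≡ 10
13^8 ≡ 16
13^9 ≡ 18
13^10 ≡ 6
Found: a = 10.

10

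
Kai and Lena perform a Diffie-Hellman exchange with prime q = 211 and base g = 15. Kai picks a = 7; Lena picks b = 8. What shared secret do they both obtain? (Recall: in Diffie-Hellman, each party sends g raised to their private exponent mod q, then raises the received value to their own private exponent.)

Lena sends B = g^b mod q = 15^8 mod 211.
15^1 ≡ 15 (mod 211)
15^2 = (15^1)^2 ≡ 15^2 = 225 ≡ 14 (mod 211)
15^4 = (15^2)^2 ≡ 14^2 = 196 ≡ 196 (mod 211)
15^8 = (15^4)^2 ≡ 196^2 = 38416 ≡ 14 (mod 211)
So B = 14. Kai then computes K = B^a mod q = 14^7 mod 211.
14^1 ≡ 14 (mod 211)
14^2 = (14^1)^2 ≡ 14^2 = 196 ≡ 196 (mod 211)
14^4 = (14^2)^2 ≡ 196^2 = 38416 ≡ 14 (mod 211)
14^7 = 14^4 · 14^2 · 14^1 ≡ 14 · 196 · 14 ≡ 14 (mod 211).

14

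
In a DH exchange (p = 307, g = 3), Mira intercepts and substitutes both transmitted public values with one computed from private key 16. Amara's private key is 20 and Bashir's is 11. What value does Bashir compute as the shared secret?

115

Bashir receives Mira's public value M = 3^16 mod 307 instead of the honest one.
3^1 ≡ 3 (mod 307)
3^2 = (3^1)^2 ≡ 3^2 = 9 ≡ 9 (mod 307)
3^4 = (3^2)^2 ≡ 9^2 = 81 ≡ 81 (mod 307)
3^8 = (3^4)^2 ≡ 81^2 = 6561 ≡ 114 (mod 307)
3^16 = (3^8)^2 ≡ 114^2 = 12996 ≡ 102 (mod 307)
So M = 102. Bashir computes K = M^11 mod 307.
102^1 ≡ 102 (mod 307)
102^2 = (102^1)^2 ≡ 102^2 = 10404 ≡ 273 (mod 307)
102^4 = (102^2)^2 ≡ 273^2 = 74529 ≡ 235 (mod 307)
102^8 = (102^4)^2 ≡ 235^2 = 55225 ≡ 272 (mod 307)
102^11 = 102^8 · 102^2 · 102^1 ≡ 272 · 273 · 102 ≡ 115 (mod 307).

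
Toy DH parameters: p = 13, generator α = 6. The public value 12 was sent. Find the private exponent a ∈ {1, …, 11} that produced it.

Try successive powers of 6 modulo 13:
6^1 ≡ 6
6^2 ≡ 10
6^3 ≡ 8
6^4 ≡ 9
6^5 ≡ 2
6^6 ≡ 12
Found: a = 6.

6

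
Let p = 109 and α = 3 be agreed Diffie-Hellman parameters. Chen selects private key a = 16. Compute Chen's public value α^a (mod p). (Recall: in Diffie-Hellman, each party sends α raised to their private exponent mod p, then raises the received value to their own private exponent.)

Public value = 3^16 (mod 109).
3^1 ≡ 3 (mod 109)
3^2 = (3^1)^2 ≡ 3^2 = 9 ≡ 9 (mod 109)
3^4 = (3^2)^2 ≡ 9^2 = 81 ≡ 81 (mod 109)
3^8 = (3^4)^2 ≡ 81^2 = 6561 ≡ 21 (mod 109)
3^16 = (3^8)^2 ≡ 21^2 = 441 ≡ 5 (mod 109)

5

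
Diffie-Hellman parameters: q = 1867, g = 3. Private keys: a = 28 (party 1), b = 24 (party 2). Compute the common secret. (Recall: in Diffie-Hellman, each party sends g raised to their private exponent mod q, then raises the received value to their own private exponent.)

513

Party 2 sends B = g^b mod q = 3^24 mod 1867.
3^1 ≡ 3 (mod 1867)
3^2 = (3^1)^2 ≡ 3^2 = 9 ≡ 9 (mod 1867)
3^4 = (3^2)^2 ≡ 9^2 = 81 ≡ 81 (mod 1867)
3^8 = (3^4)^2 ≡ 81^2 = 6561 ≡ 960 (mod 1867)
3^16 = (3^8)^2 ≡ 960^2 = 921600 ≡ 1169 (mod 1867)
3^24 = 3^16 · 3^8 ≡ 1169 · 960 ≡ 173 (mod 1867).
So B = 173. Party 1 then computes K = B^a mod q = 173^28 mod 1867.
173^1 ≡ 173 (mod 1867)
173^2 = (173^1)^2 ≡ 173^2 = 29929 ≡ 57 (mod 1867)
173^4 = (173^2)^2 ≡ 57^2 = 3249 ≡ 1382 (mod 1867)
173^8 = (173^4)^2 ≡ 1382^2 = 1909924 ≡ 1850 (mod 1867)
173^16 = (173^8)^2 ≡ 1850^2 = 3422500 ≡ 289 (mod 1867)
173^28 = 173^16 · 173^8 · 173^4 ≡ 289 · 1850 · 1382 ≡ 513 (mod 1867).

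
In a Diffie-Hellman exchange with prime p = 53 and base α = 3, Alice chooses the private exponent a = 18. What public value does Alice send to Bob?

29

Public value = 3^18 mod 53.
3^1 ≡ 3 (mod 53)
3^2 = (3^1)^2 ≡ 3^2 = 9 ≡ 9 (mod 53)
3^4 = (3^2)^2 ≡ 9^2 = 81 ≡ 28 (mod 53)
3^8 = (3^4)^2 ≡ 28^2 = 784 ≡ 42 (mod 53)
3^16 = (3^8)^2 ≡ 42^2 = 1764 ≡ 15 (mod 53)
3^18 = 3^16 · 3^2 ≡ 15 · 9 ≡ 29 (mod 53).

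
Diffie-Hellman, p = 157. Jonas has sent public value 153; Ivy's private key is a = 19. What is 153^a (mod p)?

Shared key K = 153^19 mod 157.
153^1 ≡ 153 (mod 157)
153^2 = (153^1)^2 ≡ 153^2 = 23409 ≡ 16 (mod 157)
153^4 = (153^2)^2 ≡ 16^2 = 256 ≡ 99 (mod 157)
153^8 = (153^4)^2 ≡ 99^2 = 9801 ≡ 67 (mod 157)
153^16 = (153^8)^2 ≡ 67^2 = 4489 ≡ 93 (mod 157)
153^19 = 153^16 · 153^2 · 153^1 ≡ 93 · 16 · 153 ≡ 14 (mod 157).

14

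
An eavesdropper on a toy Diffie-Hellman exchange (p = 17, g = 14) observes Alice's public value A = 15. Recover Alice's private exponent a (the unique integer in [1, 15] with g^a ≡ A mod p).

Try successive powers of 14 modulo 17:
14^1 ≡ 14
14^2 ≡ 9
14^3 ≡ 7
14^4 ≡ 13
14^5 ≡ 12
14^6 ≡ 15
Found: a = 6.

6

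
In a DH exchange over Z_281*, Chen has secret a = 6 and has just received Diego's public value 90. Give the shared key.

90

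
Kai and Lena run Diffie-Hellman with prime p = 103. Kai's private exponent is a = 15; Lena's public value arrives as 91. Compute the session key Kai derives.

Shared key K = 91^15 mod 103.
91^1 ≡ 91 (mod 103)
91^2 = (91^1)^2 ≡ 91^2 = 8281 ≡ 41 (mod 103)
91^4 = (91^2)^2 ≡ 41^2 = 1681 ≡ 33 (mod 103)
91^8 = (91^4)^2 ≡ 33^2 = 1089 ≡ 59 (mod 103)
91^15 = 91^8 · 91^4 · 91^2 · 91^1 ≡ 59 · 33 · 41 · 91 ≡ 79 (mod 103).

79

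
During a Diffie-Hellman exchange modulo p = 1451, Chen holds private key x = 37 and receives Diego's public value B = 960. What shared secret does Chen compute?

1199

Shared key K = 960^37 mod 1451.
960^1 ≡ 960 (mod 1451)
960^2 = (960^1)^2 ≡ 960^2 = 921600 ≡ 215 (mod 1451)
960^4 = (960^2)^2 ≡ 215^2 = 46225 ≡ 1244 (mod 1451)
960^8 = (960^4)^2 ≡ 1244^2 = 1547536 ≡ 770 (mod 1451)
960^16 = (960^8)^2 ≡ 770^2 = 592900 ≡ 892 (mod 1451)
960^32 = (960^16)^2 ≡ 892^2 = 795664 ≡ 516 (mod 1451)
960^37 = 960^32 · 960^4 · 960^1 ≡ 516 · 1244 · 960 ≡ 1199 (mod 1451).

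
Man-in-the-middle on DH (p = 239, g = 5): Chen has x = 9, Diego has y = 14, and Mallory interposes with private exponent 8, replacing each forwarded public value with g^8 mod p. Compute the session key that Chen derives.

Chen receives Mallory's public value M = 5^8 mod 239 instead of the honest one.
5^1 ≡ 5 (mod 239)
5^2 = (5^1)^2 ≡ 5^2 = 25 ≡ 25 (mod 239)
5^4 = (5^2)^2 ≡ 25^2 = 625 ≡ 147 (mod 239)
5^8 = (5^4)^2 ≡ 147^2 = 21609 ≡ 99 (mod 239)
So M = 99. Chen computes K = M^9 mod 239.
99^1 ≡ 99 (mod 239)
99^2 = (99^1)^2 ≡ 99^2 = 9801 ≡ 2 (mod 239)
99^4 = (99^2)^2 ≡ 2^2 = 4 ≡ 4 (mod 239)
99^8 = (99^4)^2 ≡ 4^2 = 16 ≡ 16 (mod 239)
99^9 = 99^8 · 99^1 ≡ 16 · 99 ≡ 150 (mod 239).

150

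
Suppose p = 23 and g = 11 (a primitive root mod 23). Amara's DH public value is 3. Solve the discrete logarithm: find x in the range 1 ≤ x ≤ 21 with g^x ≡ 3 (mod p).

14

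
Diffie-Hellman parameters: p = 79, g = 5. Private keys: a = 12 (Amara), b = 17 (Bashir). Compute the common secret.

Amara sends A = g^a mod p = 5^12 mod 79.
5^1 ≡ 5 (mod 79)
5^2 = (5^1)^2 ≡ 5^2 = 25 ≡ 25 (mod 79)
5^4 = (5^2)^2 ≡ 25^2 = 625 ≡ 72 (mod 79)
5^8 = (5^4)^2 ≡ 72^2 = 5184 ≡ 49 (mod 79)
5^12 = 5^8 · 5^4 ≡ 49 · 72 ≡ 52 (mod 79).
So A = 52. Bashir then computes K = A^b mod p = 52^17 mod 79.
52^1 ≡ 52 (mod 79)
52^2 = (52^1)^2 ≡ 52^2 = 2704 ≡ 18 (mod 79)
52^4 = (52^2)^2 ≡ 18^2 = 324 ≡ 8 (mod 79)
52^8 = (52^4)^2 ≡ 8^2 = 64 ≡ 64 (mod 79)
52^16 = (52^8)^2 ≡ 64^2 = 4096 ≡ 67 (mod 79)
52^17 = 52^16 · 52^1 ≡ 67 · 52 ≡ 8 (mod 79).

8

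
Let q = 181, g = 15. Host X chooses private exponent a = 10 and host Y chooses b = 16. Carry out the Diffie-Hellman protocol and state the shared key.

Host Y sends B = g^b mod q = 15^16 mod 181.
15^1 ≡ 15 (mod 181)
15^2 = (15^1)^2 ≡ 15^2 = 225 ≡ 44 (mod 181)
15^4 = (15^2)^2 ≡ 44^2 = 1936 ≡ 126 (mod 181)
15^8 = (15^4)^2 ≡ 126^2 = 15876 ≡ 129 (mod 181)
15^16 = (15^8)^2 ≡ 129^2 = 16641 ≡ 170 (mod 181)
So B = 170. Host X then computes K = B^a mod q = 170^10 mod 181.
170^1 ≡ 170 (mod 181)
170^2 = (170^1)^2 ≡ 170^2 = 28900 ≡ 121 (mod 181)
170^4 = (170^2)^2 ≡ 121^2 = 14641 ≡ 161 (mod 181)
170^8 = (170^4)^2 ≡ 161^2 = 25921 ≡ 38 (mod 181)
170^10 = 170^8 · 170^2 ≡ 38 · 121 ≡ 73 (mod 181).

73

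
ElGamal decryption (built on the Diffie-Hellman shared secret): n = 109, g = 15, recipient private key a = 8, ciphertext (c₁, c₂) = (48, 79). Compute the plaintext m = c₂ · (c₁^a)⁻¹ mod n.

55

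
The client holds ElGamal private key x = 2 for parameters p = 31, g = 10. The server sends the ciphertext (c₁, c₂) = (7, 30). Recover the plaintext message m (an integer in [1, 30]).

12

Shared mask s = c₁^x mod p = 7^2 mod 31.
7^1 ≡ 7 (mod 31)
7^2 = (7^1)^2 ≡ 7^2 = 49 ≡ 18 (mod 31)
So s = 18; s⁻¹ ≡ 19 (mod 31).
m = c₂ · s⁻¹ mod 31 = 30 · 19 mod 31 = 12.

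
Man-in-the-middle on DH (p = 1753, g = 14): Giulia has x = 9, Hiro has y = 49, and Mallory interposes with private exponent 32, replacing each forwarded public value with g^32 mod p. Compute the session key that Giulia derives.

1240

Giulia receives Mallory's public value M = 14^32 mod 1753 instead of the honest one.
14^1 ≡ 14 (mod 1753)
14^2 = (14^1)^2 ≡ 14^2 = 196 ≡ 196 (mod 1753)
14^4 = (14^2)^2 ≡ 196^2 = 38416 ≡ 1603 (mod 1753)
14^8 = (14^4)^2 ≡ 1603^2 = 2569609 ≡ 1464 (mod 1753)
14^16 = (14^8)^2 ≡ 1464^2 = 2143296 ≡ 1130 (mod 1753)
14^32 = (14^16)^2 ≡ 1130^2 = 1276900 ≡ 716 (mod 1753)
So M = 716. Giulia computes K = M^9 mod 1753.
716^1 ≡ 716 (mod 1753)
716^2 = (716^1)^2 ≡ 716^2 = 512656 ≡ 780 (mod 1753)
716^4 = (716^2)^2 ≡ 780^2 = 608400 ≡ 109 (mod 1753)
716^8 = (716^4)^2 ≡ 109^2 = 11881 ≡ 1363 (mod 1753)
716^9 = 716^8 · 716^1 ≡ 1363 · 716 ≡ 1240 (mod 1753).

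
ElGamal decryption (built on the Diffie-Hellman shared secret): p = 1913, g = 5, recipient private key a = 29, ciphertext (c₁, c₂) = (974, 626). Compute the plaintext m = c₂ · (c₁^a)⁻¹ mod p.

1621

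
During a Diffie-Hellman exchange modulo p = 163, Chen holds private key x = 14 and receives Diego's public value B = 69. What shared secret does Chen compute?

Shared key K = 69^14 mod 163.
69^1 ≡ 69 (mod 163)
69^2 = (69^1)^2 ≡ 69^2 = 4761 ≡ 34 (mod 163)
69^4 = (69^2)^2 ≡ 34^2 = 1156 ≡ 15 (mod 163)
69^8 = (69^4)^2 ≡ 15^2 = 225 ≡ 62 (mod 163)
69^14 = 69^8 · 69^4 · 69^2 ≡ 62 · 15 · 34 ≡ 161 (mod 163).

161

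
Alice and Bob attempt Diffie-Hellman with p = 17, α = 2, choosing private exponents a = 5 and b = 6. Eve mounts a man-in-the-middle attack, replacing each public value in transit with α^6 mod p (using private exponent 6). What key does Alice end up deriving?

13

Alice receives Eve's public value M = 2^6 mod 17 instead of the honest one.
2^1 ≡ 2 (mod 17)
2^2 = (2^1)^2 ≡ 2^2 = 4 ≡ 4 (mod 17)
2^4 = (2^2)^2 ≡ 4^2 = 16 ≡ 16 (mod 17)
2^6 = 2^4 · 2^2 ≡ 16 · 4 ≡ 13 (mod 17).
So M = 13. Alice computes K = M^5 mod 17.
13^1 ≡ 13 (mod 17)
13^2 = (13^1)^2 ≡ 13^2 = 169 ≡ 16 (mod 17)
13^4 = (13^2)^2 ≡ 16^2 = 256 ≡ 1 (mod 17)
13^5 = 13^4 · 13^1 ≡ 1 · 13 ≡ 13 (mod 17).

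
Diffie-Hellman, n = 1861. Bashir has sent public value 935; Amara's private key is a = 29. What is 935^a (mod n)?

1347

Shared key K = 935^29 mod 1861.
935^1 ≡ 935 (mod 1861)
935^2 = (935^1)^2 ≡ 935^2 = 874225 ≡ 1416 (mod 1861)
935^4 = (935^2)^2 ≡ 1416^2 = 2005056 ≡ 759 (mod 1861)
935^8 = (935^4)^2 ≡ 759^2 = 576081 ≡ 1032 (mod 1861)
935^16 = (935^8)^2 ≡ 1032^2 = 1065024 ≡ 532 (mod 1861)
935^29 = 935^16 · 935^8 · 935^4 · 935^1 ≡ 532 · 1032 · 759 · 935 ≡ 1347 (mod 1861).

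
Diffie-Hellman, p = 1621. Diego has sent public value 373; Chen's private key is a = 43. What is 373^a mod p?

1619

Shared key K = 373^43 mod 1621.
373^1 ≡ 373 (mod 1621)
373^2 = (373^1)^2 ≡ 373^2 = 139129 ≡ 1344 (mod 1621)
373^4 = (373^2)^2 ≡ 1344^2 = 1806336 ≡ 542 (mod 1621)
373^8 = (373^4)^2 ≡ 542^2 = 293764 ≡ 363 (mod 1621)
373^16 = (373^8)^2 ≡ 363^2 = 131769 ≡ 468 (mod 1621)
373^32 = (373^16)^2 ≡ 468^2 = 219024 ≡ 189 (mod 1621)
373^43 = 373^32 · 373^8 · 373^2 · 373^1 ≡ 189 · 363 · 1344 · 373 ≡ 1619 (mod 1621).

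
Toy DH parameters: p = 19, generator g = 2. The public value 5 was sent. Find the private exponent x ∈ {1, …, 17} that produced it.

16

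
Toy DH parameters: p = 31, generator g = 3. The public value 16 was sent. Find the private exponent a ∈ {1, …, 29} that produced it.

Try successive powers of 3 modulo 31:
3^1 ≡ 3
3^2 ≡ 9
3^3 ≡ 27
3^4 ≡ 19
3^5 ≡ 26
3^6 ≡ 16
Found: a = 6.

6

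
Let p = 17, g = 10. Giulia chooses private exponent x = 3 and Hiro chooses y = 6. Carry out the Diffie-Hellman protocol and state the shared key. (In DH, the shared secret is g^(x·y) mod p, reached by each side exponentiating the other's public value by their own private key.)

Giulia sends A = g^x mod p = 10^3 mod 17.
10^1 ≡ 10 (mod 17)
10^2 = (10^1)^2 ≡ 10^2 = 100 ≡ 15 (mod 17)
10^3 = 10^2 · 10^1 ≡ 15 · 10 ≡ 14 (mod 17).
So A = 14. Hiro then computes K = A^y mod p = 14^6 mod 17.
14^1 ≡ 14 (mod 17)
14^2 = (14^1)^2 ≡ 14^2 = 196 ≡ 9 (mod 17)
14^4 = (14^2)^2 ≡ 9^2 = 81 ≡ 13 (mod 17)
14^6 = 14^4 · 14^2 ≡ 13 · 9 ≡ 15 (mod 17).

15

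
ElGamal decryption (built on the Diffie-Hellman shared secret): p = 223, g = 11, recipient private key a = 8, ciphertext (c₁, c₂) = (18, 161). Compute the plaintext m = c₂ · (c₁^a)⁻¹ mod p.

219

Shared mask s = c₁^a mod p = 18^8 mod 223.
18^1 ≡ 18 (mod 223)
18^2 = (18^1)^2 ≡ 18^2 = 324 ≡ 101 (mod 223)
18^4 = (18^2)^2 ≡ 101^2 = 10201 ≡ 166 (mod 223)
18^8 = (18^4)^2 ≡ 166^2 = 27556 ≡ 127 (mod 223)
So s = 127; s⁻¹ ≡ 72 (mod 223).
m = c₂ · s⁻¹ mod 223 = 161 · 72 mod 223 = 219.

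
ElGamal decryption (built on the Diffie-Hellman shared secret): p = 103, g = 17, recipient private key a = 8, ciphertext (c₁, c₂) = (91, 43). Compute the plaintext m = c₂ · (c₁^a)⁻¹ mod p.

95

Shared mask s = c₁^a mod p = 91^8 mod 103.
91^1 ≡ 91 (mod 103)
91^2 = (91^1)^2 ≡ 91^2 = 8281 ≡ 41 (mod 103)
91^4 = (91^2)^2 ≡ 41^2 = 1681 ≡ 33 (mod 103)
91^8 = (91^4)^2 ≡ 33^2 = 1089 ≡ 59 (mod 103)
So s = 59; s⁻¹ ≡ 7 (mod 103).
m = c₂ · s⁻¹ mod 103 = 43 · 7 mod 103 = 95.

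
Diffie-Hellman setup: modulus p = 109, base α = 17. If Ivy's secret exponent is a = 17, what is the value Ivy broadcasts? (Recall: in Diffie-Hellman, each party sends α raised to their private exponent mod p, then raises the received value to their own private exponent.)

Public value = 17^17 (mod 109).
17^1 ≡ 17 (mod 109)
17^2 = (17^1)^2 ≡ 17^2 = 289 ≡ 71 (mod 109)
17^4 = (17^2)^2 ≡ 71^2 = 5041 ≡ 27 (mod 109)
17^8 = (17^4)^2 ≡ 27^2 = 729 ≡ 75 (mod 109)
17^16 = (17^8)^2 ≡ 75^2 = 5625 ≡ 66 (mod 109)
17^17 = 17^16 · 17^1 ≡ 66 · 17 ≡ 32 (mod 109).

32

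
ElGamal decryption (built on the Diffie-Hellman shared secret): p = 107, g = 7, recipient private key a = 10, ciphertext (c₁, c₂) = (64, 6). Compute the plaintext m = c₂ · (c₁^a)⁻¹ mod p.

Shared mask s = c₁^a mod p = 64^10 mod 107.
64^1 ≡ 64 (mod 107)
64^2 = (64^1)^2 ≡ 64^2 = 4096 ≡ 30 (mod 107)
64^4 = (64^2)^2 ≡ 30^2 = 900 ≡ 44 (mod 107)
64^8 = (64^4)^2 ≡ 44^2 = 1936 ≡ 10 (mod 107)
64^10 = 64^8 · 64^2 ≡ 10 · 30 ≡ 86 (mod 107).
So s = 86; s⁻¹ ≡ 56 (mod 107).
m = c₂ · s⁻¹ mod 107 = 6 · 56 mod 107 = 15.

15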